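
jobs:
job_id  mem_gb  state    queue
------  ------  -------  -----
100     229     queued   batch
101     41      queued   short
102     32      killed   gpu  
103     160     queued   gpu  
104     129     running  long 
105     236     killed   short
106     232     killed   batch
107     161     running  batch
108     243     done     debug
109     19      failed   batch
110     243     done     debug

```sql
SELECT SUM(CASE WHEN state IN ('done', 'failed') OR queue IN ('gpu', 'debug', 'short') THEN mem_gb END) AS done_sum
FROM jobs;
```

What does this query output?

job_id=100: ✗
job_id=101: ✓ → 41
job_id=102: ✓ → 32
job_id=103: ✓ → 160
job_id=104: ✗
job_id=105: ✓ → 236
job_id=106: ✗
job_id=107: ✗
job_id=108: ✓ → 243
job_id=109: ✓ → 19
job_id=110: ✓ → 243
done_sum = 41 + 32 + 160 + 236 + 243 + 19 + 243 = 974

974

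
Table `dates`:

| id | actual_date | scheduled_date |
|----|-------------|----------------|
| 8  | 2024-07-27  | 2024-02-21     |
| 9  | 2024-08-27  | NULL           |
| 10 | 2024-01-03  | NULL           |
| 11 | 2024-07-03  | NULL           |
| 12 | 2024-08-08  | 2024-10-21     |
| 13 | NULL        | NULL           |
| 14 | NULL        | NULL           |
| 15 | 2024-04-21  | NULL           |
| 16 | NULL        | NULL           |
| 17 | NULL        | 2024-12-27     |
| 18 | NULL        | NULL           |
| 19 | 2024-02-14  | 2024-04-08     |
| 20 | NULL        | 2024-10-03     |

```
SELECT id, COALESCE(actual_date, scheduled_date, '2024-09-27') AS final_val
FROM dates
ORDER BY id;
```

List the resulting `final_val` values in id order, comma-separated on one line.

2024-07-27, 2024-08-27, 2024-01-03, 2024-07-03, 2024-08-08, 2024-09-27, 2024-09-27, 2024-04-21, 2024-09-27, 2024-12-27, 2024-09-27, 2024-02-14, 2024-10-03

id=8: actual_date=2024-07-27 → 2024-07-27
id=9: actual_date=2024-08-27 → 2024-08-27
id=10: actual_date=2024-01-03 → 2024-01-03
id=11: actual_date=2024-07-03 → 2024-07-03
id=12: actual_date=2024-08-08 → 2024-08-08
id=13: actual_date=NULL, scheduled_date=NULL, → literal 2024-09-27 → 2024-09-27
id=14: actual_date=NULL, scheduled_date=NULL, → literal 2024-09-27 → 2024-09-27
id=15: actual_date=2024-04-21 → 2024-04-21
id=16: actual_date=NULL, scheduled_date=NULL, → literal 2024-09-27 → 2024-09-27
id=17: actual_date=NULL, scheduled_date=2024-12-27 → 2024-12-27
id=18: actual_date=NULL, scheduled_date=NULL, → literal 2024-09-27 → 2024-09-27
id=19: actual_date=2024-02-14 → 2024-02-14
id=20: actual_date=NULL, scheduled_date=2024-10-03 → 2024-10-03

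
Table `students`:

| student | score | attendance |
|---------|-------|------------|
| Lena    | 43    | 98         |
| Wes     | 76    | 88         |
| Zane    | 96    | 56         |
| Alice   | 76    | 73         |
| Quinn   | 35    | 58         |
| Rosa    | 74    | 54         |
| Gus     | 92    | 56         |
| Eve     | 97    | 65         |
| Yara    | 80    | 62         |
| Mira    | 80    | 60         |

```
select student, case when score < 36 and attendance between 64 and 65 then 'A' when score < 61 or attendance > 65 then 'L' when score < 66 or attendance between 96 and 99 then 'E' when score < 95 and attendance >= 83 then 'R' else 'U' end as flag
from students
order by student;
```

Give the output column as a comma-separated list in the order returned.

student=Alice: score < 61 or attendance > 65 → L
student=Eve: ELSE → U
student=Gus: ELSE → U
student=Lena: score < 61 or attendance > 65 → L
student=Mira: ELSE → U
student=Quinn: score < 61 or attendance > 65 → L
student=Rosa: ELSE → U
student=Wes: score < 61 or attendance > 65 → L
student=Yara: ELSE → U
student=Zane: ELSE → U

L, U, U, L, U, L, U, L, U, U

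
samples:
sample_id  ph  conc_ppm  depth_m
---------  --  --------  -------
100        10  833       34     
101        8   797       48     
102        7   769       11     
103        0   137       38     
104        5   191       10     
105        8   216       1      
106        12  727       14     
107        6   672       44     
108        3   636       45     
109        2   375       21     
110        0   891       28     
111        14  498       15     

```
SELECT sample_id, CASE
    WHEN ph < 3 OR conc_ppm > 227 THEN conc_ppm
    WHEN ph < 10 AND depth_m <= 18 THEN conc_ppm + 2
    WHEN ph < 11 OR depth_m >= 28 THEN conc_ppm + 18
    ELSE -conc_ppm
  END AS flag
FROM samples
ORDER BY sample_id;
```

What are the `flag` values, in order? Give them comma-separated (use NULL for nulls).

sample_id=100: ph < 3 OR conc_ppm > 227 → 833
sample_id=101: ph < 3 OR conc_ppm > 227 → 797
sample_id=102: ph < 3 OR conc_ppm > 227 → 769
sample_id=103: ph < 3 OR conc_ppm > 227 → 137
sample_id=104: ph < 10 AND depth_m <= 18 → 193
sample_id=105: ph < 10 AND depth_m <= 18 → 218
sample_id=106: ph < 3 OR conc_ppm > 227 → 727
sample_id=107: ph < 3 OR conc_ppm > 227 → 672
sample_id=108: ph < 3 OR conc_ppm > 227 → 636
sample_id=109: ph < 3 OR conc_ppm > 227 → 375
sample_id=110: ph < 3 OR conc_ppm > 227 → 891
sample_id=111: ph < 3 OR conc_ppm > 227 → 498

833, 797, 769, 137, 193, 218, 727, 672, 636, 375, 891, 498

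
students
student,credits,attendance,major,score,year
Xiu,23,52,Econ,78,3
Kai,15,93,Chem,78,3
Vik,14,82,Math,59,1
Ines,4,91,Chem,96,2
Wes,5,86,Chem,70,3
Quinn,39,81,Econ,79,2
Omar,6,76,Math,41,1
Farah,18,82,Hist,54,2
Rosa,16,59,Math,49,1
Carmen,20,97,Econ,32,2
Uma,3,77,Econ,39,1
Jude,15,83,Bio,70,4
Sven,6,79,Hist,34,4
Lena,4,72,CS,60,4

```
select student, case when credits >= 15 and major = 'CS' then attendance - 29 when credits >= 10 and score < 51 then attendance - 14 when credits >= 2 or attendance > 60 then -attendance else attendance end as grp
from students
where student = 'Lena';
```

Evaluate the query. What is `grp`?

-72

student = Lena: credits=4, attendance=72, major=CS, score=60, year=4.
credits >= 15 and major = 'CS' → false
credits >= 10 and score < 51 → false
credits >= 2 or attendance > 60 → true → -72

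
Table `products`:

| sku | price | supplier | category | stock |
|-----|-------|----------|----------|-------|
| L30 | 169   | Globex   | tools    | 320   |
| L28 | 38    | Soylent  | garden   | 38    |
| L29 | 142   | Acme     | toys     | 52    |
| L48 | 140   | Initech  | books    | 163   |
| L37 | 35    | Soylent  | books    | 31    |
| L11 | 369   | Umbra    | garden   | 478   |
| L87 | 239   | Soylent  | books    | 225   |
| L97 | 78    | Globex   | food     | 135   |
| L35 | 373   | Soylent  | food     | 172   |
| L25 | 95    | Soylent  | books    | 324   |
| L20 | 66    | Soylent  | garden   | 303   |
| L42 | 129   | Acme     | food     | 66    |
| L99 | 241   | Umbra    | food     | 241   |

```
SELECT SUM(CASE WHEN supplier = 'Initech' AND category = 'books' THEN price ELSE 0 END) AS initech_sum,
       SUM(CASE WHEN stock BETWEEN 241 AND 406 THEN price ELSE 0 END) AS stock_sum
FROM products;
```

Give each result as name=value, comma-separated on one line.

[initech_sum: supplier = 'Initech' AND category = 'books']
sku=L30: ✗
sku=L28: ✗
sku=L29: ✗
sku=L48: ✓ → 140
sku=L37: ✗
sku=L11: ✗
sku=L87: ✗
sku=L97: ✗
sku=L35: ✗
sku=L25: ✗
sku=L20: ✗
sku=L42: ✗
sku=L99: ✗
initech_sum = 140
—
[stock_sum: stock BETWEEN 241 AND 406]
sku=L30: ✓ → 169
sku=L28: ✗
sku=L29: ✗
sku=L48: ✗
sku=L37: ✗
sku=L11: ✗
sku=L87: ✗
sku=L97: ✗
sku=L35: ✗
sku=L25: ✓ → 95
sku=L20: ✓ → 66
sku=L42: ✗
sku=L99: ✓ → 241
stock_sum = 169 + 95 + 66 + 241 = 571

initech_sum=140, stock_sum=571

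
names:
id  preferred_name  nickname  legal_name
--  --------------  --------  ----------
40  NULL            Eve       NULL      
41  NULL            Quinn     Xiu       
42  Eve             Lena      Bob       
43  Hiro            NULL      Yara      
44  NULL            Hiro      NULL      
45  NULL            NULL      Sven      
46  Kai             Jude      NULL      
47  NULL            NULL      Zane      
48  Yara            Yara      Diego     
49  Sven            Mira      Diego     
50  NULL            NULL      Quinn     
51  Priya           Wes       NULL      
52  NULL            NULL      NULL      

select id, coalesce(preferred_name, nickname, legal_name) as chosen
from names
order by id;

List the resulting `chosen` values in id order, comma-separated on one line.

id=40: preferred_name=NULL, nickname=Eve → Eve
id=41: preferred_name=NULL, nickname=Quinn → Quinn
id=42: preferred_name=Eve → Eve
id=43: preferred_name=Hiro → Hiro
id=44: preferred_name=NULL, nickname=Hiro → Hiro
id=45: preferred_name=NULL, nickname=NULL, legal_name=Sven → Sven
id=46: preferred_name=Kai → Kai
id=47: preferred_name=NULL, nickname=NULL, legal_name=Zane → Zane
id=48: preferred_name=Yara → Yara
id=49: preferred_name=Sven → Sven
id=50: preferred_name=NULL, nickname=NULL, legal_name=Quinn → Quinn
id=51: preferred_name=Priya → Priya
id=52: preferred_name=NULL, nickname=NULL, legal_name=NULL (all NULL) → NULL

Eve, Quinn, Eve, Hiro, Hiro, Sven, Kai, Zane, Yara, Sven, Quinn, Priya, NULL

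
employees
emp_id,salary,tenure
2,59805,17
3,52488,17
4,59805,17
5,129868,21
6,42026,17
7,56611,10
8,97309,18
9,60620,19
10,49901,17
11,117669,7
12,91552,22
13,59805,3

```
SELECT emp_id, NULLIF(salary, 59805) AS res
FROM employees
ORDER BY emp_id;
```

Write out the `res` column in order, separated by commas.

emp_id=2: salary=59805 vs 59805: equal → NULL
emp_id=3: salary=52488 vs 59805: differ → 52488
emp_id=4: salary=59805 vs 59805: equal → NULL
emp_id=5: salary=129868 vs 59805: differ → 129868
emp_id=6: salary=42026 vs 59805: differ → 42026
emp_id=7: salary=56611 vs 59805: differ → 56611
emp_id=8: salary=97309 vs 59805: differ → 97309
emp_id=9: salary=60620 vs 59805: differ → 60620
emp_id=10: salary=49901 vs 59805: differ → 49901
emp_id=11: salary=117669 vs 59805: differ → 117669
emp_id=12: salary=91552 vs 59805: differ → 91552
emp_id=13: salary=59805 vs 59805: equal → NULL

NULL, 52488, NULL, 129868, 42026, 56611, 97309, 60620, 49901, 117669, 91552, NULL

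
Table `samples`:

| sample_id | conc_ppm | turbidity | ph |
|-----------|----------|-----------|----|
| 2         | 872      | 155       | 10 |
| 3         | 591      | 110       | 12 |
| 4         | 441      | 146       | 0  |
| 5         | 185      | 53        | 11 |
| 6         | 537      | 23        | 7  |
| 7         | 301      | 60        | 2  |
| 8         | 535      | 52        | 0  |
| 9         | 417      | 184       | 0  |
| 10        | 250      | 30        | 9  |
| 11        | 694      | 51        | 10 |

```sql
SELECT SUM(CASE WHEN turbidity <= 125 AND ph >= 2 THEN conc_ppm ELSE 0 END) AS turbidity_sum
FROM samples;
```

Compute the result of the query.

2558

sample_id=2: ✗
sample_id=3: ✓ → 591
sample_id=4: ✗
sample_id=5: ✓ → 185
sample_id=6: ✓ → 537
sample_id=7: ✓ → 301
sample_id=8: ✗
sample_id=9: ✗
sample_id=10: ✓ → 250
sample_id=11: ✓ → 694
turbidity_sum = 591 + 185 + 537 + 301 + 250 + 694 = 2558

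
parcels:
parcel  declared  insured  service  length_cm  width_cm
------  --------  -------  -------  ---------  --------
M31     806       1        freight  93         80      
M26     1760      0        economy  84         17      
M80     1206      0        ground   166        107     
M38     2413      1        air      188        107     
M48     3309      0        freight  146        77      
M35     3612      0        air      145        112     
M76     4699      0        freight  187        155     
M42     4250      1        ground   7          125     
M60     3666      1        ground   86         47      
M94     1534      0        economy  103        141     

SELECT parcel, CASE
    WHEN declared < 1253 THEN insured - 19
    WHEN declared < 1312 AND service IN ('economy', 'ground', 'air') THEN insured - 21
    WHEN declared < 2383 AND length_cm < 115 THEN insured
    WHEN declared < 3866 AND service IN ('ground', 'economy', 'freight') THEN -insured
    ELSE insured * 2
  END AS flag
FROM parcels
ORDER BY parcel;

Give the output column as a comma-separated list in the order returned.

parcel=M26: declared < 2383 AND length_cm < 115 → 0
parcel=M31: declared < 1253 → -18
parcel=M35: ELSE → 0
parcel=M38: ELSE → 2
parcel=M42: ELSE → 2
parcel=M48: declared < 3866 AND service IN ('ground', 'economy', 'freight') → 0
parcel=M60: declared < 3866 AND service IN ('ground', 'economy', 'freight') → -1
parcel=M76: ELSE → 0
parcel=M80: declared < 1253 → -19
parcel=M94: declared < 2383 AND length_cm < 115 → 0

0, -18, 0, 2, 2, 0, -1, 0, -19, 0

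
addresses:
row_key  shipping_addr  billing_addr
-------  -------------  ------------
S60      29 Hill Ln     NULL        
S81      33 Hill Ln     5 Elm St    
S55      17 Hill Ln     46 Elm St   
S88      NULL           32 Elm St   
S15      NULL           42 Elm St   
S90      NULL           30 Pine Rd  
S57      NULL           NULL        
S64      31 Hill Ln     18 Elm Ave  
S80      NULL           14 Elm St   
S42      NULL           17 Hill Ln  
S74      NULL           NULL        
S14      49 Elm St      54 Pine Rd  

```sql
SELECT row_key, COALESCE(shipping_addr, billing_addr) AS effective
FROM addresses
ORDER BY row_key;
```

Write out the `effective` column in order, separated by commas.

row_key=S14: shipping_addr=49 Elm St → 49 Elm St
row_key=S15: shipping_addr=NULL, billing_addr=42 Elm St → 42 Elm St
row_key=S42: shipping_addr=NULL, billing_addr=17 Hill Ln → 17 Hill Ln
row_key=S55: shipping_addr=17 Hill Ln → 17 Hill Ln
row_key=S57: shipping_addr=NULL, billing_addr=NULL (all NULL) → NULL
row_key=S60: shipping_addr=29 Hill Ln → 29 Hill Ln
row_key=S64: shipping_addr=31 Hill Ln → 31 Hill Ln
row_key=S74: shipping_addr=NULL, billing_addr=NULL (all NULL) → NULL
row_key=S80: shipping_addr=NULL, billing_addr=14 Elm St → 14 Elm St
row_key=S81: shipping_addr=33 Hill Ln → 33 Hill Ln
row_key=S88: shipping_addr=NULL, billing_addr=32 Elm St → 32 Elm St
row_key=S90: shipping_addr=NULL, billing_addr=30 Pine Rd → 30 Pine Rd

49 Elm St, 42 Elm St, 17 Hill Ln, 17 Hill Ln, NULL, 29 Hill Ln, 31 Hill Ln, NULL, 14 Elm St, 33 Hill Ln, 32 Elm St, 30 Pine Rd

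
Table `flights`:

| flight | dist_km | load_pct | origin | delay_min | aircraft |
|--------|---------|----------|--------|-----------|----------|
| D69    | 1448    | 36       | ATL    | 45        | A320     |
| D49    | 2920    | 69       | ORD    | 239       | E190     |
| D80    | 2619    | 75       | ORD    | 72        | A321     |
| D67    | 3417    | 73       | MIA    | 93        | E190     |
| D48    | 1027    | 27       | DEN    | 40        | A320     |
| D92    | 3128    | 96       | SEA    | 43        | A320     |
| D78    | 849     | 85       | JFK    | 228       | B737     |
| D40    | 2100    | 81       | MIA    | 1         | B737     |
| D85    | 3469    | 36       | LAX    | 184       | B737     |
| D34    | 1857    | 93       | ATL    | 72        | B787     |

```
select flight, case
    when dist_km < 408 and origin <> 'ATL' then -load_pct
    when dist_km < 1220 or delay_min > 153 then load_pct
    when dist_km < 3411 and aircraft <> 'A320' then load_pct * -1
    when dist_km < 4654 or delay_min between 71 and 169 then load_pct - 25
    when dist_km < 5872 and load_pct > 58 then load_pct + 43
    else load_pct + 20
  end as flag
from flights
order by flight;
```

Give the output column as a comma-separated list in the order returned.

flight=D34: dist_km < 3411 and aircraft <> 'A320' → -93
flight=D40: dist_km < 3411 and aircraft <> 'A320' → -81
flight=D48: dist_km < 1220 or delay_min > 153 → 27
flight=D49: dist_km < 1220 or delay_min > 153 → 69
flight=D67: dist_km < 4654 or delay_min between 71 and 169 → 48
flight=D69: dist_km < 4654 or delay_min between 71 and 169 → 11
flight=D78: dist_km < 1220 or delay_min > 153 → 85
flight=D80: dist_km < 3411 and aircraft <> 'A320' → -75
flight=D85: dist_km < 1220 or delay_min > 153 → 36
flight=D92: dist_km < 4654 or delay_min between 71 and 169 → 71

-93, -81, 27, 69, 48, 11, 85, -75, 36, 71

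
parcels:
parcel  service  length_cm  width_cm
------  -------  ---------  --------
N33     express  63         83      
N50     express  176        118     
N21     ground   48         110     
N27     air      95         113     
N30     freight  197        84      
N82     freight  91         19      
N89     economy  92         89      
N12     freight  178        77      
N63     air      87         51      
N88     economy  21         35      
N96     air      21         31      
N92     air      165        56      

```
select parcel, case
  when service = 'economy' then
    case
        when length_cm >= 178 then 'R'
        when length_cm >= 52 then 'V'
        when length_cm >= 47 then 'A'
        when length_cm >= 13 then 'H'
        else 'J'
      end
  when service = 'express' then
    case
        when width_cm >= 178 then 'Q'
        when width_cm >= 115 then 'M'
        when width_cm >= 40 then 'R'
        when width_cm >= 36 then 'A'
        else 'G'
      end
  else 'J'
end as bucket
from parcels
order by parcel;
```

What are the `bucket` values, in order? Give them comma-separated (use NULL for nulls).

J, J, J, J, R, M, J, J, H, V, J, J

parcel=N12: service='freight' → outer ELSE → J
parcel=N21: service='ground' → outer ELSE → J
parcel=N27: service='air' → outer ELSE → J
parcel=N30: service='freight' → outer ELSE → J
parcel=N33: service='express' → inner[width_cm >= 40] → R
parcel=N50: service='express' → inner[width_cm >= 115] → M
parcel=N63: service='air' → outer ELSE → J
parcel=N82: service='freight' → outer ELSE → J
parcel=N88: service='economy' → inner[length_cm >= 13] → H
parcel=N89: service='economy' → inner[length_cm >= 52] → V
parcel=N92: service='air' → outer ELSE → J
parcel=N96: service='air' → outer ELSE → J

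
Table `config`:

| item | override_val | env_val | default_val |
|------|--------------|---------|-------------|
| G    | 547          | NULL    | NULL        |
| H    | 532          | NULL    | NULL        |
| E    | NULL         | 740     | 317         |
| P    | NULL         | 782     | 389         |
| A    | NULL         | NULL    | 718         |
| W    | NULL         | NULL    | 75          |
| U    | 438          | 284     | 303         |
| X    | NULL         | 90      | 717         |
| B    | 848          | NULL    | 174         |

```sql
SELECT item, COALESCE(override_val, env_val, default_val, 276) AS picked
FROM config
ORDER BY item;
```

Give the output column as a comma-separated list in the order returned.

718, 848, 740, 547, 532, 782, 438, 75, 90

item=A: override_val=NULL, env_val=NULL, default_val=718 → 718
item=B: override_val=848 → 848
item=E: override_val=NULL, env_val=740 → 740
item=G: override_val=547 → 547
item=H: override_val=532 → 532
item=P: override_val=NULL, env_val=782 → 782
item=U: override_val=438 → 438
item=W: override_val=NULL, env_val=NULL, default_val=75 → 75
item=X: override_val=NULL, env_val=90 → 90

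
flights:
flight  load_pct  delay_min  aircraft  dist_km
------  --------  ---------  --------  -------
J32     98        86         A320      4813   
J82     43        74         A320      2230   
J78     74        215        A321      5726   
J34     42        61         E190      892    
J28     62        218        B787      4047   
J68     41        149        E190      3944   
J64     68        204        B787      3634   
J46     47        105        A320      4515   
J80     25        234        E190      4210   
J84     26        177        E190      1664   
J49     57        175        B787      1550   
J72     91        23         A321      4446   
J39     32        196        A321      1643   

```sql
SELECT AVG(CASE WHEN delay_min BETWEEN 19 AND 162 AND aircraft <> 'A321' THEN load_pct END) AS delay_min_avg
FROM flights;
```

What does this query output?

54.2

flight=J32: ✓ → 98
flight=J82: ✓ → 43
flight=J78: ✗
flight=J34: ✓ → 42
flight=J28: ✗
flight=J68: ✓ → 41
flight=J64: ✗
flight=J46: ✓ → 47
flight=J80: ✗
flight=J84: ✗
flight=J49: ✗
flight=J72: ✗
flight=J39: ✗
delay_min_avg = (98 + 43 + 42 + 41 + 47) / 5 = 54.2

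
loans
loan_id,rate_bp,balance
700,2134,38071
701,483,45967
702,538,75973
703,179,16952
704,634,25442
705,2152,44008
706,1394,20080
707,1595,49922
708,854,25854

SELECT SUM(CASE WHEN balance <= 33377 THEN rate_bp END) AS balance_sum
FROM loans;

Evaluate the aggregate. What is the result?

3061

loan_id=700: ✗
loan_id=701: ✗
loan_id=702: ✗
loan_id=703: ✓ → 179
loan_id=704: ✓ → 634
loan_id=705: ✗
loan_id=706: ✓ → 1394
loan_id=707: ✗
loan_id=708: ✓ → 854
balance_sum = 179 + 634 + 1394 + 854 = 3061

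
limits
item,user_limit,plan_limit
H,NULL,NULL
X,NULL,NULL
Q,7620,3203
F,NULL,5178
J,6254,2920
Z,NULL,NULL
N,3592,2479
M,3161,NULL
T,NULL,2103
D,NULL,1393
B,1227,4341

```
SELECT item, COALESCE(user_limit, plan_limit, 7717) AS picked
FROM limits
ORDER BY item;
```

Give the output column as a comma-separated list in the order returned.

1227, 1393, 5178, 7717, 6254, 3161, 3592, 7620, 2103, 7717, 7717

item=B: user_limit=1227 → 1227
item=D: user_limit=NULL, plan_limit=1393 → 1393
item=F: user_limit=NULL, plan_limit=5178 → 5178
item=H: user_limit=NULL, plan_limit=NULL, → literal 7717 → 7717
item=J: user_limit=6254 → 6254
item=M: user_limit=3161 → 3161
item=N: user_limit=3592 → 3592
item=Q: user_limit=7620 → 7620
item=T: user_limit=NULL, plan_limit=2103 → 2103
item=X: user_limit=NULL, plan_limit=NULL, → literal 7717 → 7717
item=Z: user_limit=NULL, plan_limit=NULL, → literal 7717 → 7717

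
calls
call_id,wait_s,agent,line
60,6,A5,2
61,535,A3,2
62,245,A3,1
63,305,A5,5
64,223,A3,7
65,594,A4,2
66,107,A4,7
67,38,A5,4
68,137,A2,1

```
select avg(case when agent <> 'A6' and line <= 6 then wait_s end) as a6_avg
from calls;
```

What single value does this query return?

call_id=60: ✓ → 6
call_id=61: ✓ → 535
call_id=62: ✓ → 245
call_id=63: ✓ → 305
call_id=64: ✗
call_id=65: ✓ → 594
call_id=66: ✗
call_id=67: ✓ → 38
call_id=68: ✓ → 137
a6_avg = (6 + 535 + 245 + 305 + 594 + 38 + 137) / 7 = 265.7142857143

265.7142857143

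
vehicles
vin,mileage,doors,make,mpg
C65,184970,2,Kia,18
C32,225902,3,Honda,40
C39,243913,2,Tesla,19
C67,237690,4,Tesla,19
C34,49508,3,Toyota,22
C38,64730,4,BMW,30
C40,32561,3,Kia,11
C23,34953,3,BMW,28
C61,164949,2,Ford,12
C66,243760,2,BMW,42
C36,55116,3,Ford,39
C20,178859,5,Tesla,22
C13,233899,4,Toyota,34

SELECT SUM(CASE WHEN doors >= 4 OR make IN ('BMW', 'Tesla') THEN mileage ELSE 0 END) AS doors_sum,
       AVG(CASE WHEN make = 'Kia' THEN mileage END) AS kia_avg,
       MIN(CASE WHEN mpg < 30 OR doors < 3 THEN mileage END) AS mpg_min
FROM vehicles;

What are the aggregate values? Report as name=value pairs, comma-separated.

doors_sum=1237804, kia_avg=108765.5, mpg_min=32561

[doors_sum: doors >= 4 OR make IN ('BMW', 'Tesla')]
vin=C65: ✗
vin=C32: ✗
vin=C39: ✓ → 243913
vin=C67: ✓ → 237690
vin=C34: ✗
vin=C38: ✓ → 64730
vin=C40: ✗
vin=C23: ✓ → 34953
vin=C61: ✗
vin=C66: ✓ → 243760
vin=C36: ✗
vin=C20: ✓ → 178859
vin=C13: ✓ → 233899
doors_sum = 243913 + 237690 + 64730 + 34953 + 243760 + 178859 + 233899 = 1237804
—
[kia_avg: make = 'Kia']
vin=C65: ✓ → 184970
vin=C32: ✗
vin=C39: ✗
vin=C67: ✗
vin=C34: ✗
vin=C38: ✗
vin=C40: ✓ → 32561
vin=C23: ✗
vin=C61: ✗
vin=C66: ✗
vin=C36: ✗
vin=C20: ✗
vin=C13: ✗
kia_avg = (184970 + 32561) / 2 = 108765.5
—
[mpg_min: mpg < 30 OR doors < 3]
vin=C65: ✓ → 184970
vin=C32: ✗
vin=C39: ✓ → 243913
vin=C67: ✓ → 237690
vin=C34: ✓ → 49508
vin=C38: ✗
vin=C40: ✓ → 32561
vin=C23: ✓ → 34953
vin=C61: ✓ → 164949
vin=C66: ✓ → 243760
vin=C36: ✗
vin=C20: ✓ → 178859
vin=C13: ✗
mpg_min = MIN(184970, 243913, 237690, 49508, 32561, 34953, 164949, 243760, 178859) = 32561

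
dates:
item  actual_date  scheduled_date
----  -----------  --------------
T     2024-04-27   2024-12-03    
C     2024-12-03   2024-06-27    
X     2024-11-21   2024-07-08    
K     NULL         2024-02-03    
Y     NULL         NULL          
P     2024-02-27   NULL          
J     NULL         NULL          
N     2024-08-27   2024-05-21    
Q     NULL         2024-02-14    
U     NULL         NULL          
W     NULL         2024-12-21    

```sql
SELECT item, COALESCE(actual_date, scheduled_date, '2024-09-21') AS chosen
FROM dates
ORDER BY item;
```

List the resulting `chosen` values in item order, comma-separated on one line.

item=C: actual_date=2024-12-03 → 2024-12-03
item=J: actual_date=NULL, scheduled_date=NULL, → literal 2024-09-21 → 2024-09-21
item=K: actual_date=NULL, scheduled_date=2024-02-03 → 2024-02-03
item=N: actual_date=2024-08-27 → 2024-08-27
item=P: actual_date=2024-02-27 → 2024-02-27
item=Q: actual_date=NULL, scheduled_date=2024-02-14 → 2024-02-14
item=T: actual_date=2024-04-27 → 2024-04-27
item=U: actual_date=NULL, scheduled_date=NULL, → literal 2024-09-21 → 2024-09-21
item=W: actual_date=NULL, scheduled_date=2024-12-21 → 2024-12-21
item=X: actual_date=2024-11-21 → 2024-11-21
item=Y: actual_date=NULL, scheduled_date=NULL, → literal 2024-09-21 → 2024-09-21

2024-12-03, 2024-09-21, 2024-02-03, 2024-08-27, 2024-02-27, 2024-02-14, 2024-04-27, 2024-09-21, 2024-12-21, 2024-11-21, 2024-09-21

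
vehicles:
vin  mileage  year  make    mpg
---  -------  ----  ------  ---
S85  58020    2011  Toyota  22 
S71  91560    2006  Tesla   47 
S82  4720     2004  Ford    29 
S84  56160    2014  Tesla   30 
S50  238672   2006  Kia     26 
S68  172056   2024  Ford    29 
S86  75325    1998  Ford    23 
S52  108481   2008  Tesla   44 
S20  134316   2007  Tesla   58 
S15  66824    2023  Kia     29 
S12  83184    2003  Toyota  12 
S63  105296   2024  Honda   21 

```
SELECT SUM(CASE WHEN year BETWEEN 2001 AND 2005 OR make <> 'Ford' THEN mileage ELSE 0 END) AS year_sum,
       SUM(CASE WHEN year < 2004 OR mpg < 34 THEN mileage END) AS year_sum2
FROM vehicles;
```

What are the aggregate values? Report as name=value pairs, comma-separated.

[year_sum: year BETWEEN 2001 AND 2005 OR make <> 'Ford']
vin=S85: ✓ → 58020
vin=S71: ✓ → 91560
vin=S82: ✓ → 4720
vin=S84: ✓ → 56160
vin=S50: ✓ → 238672
vin=S68: ✗
vin=S86: ✗
vin=S52: ✓ → 108481
vin=S20: ✓ → 134316
vin=S15: ✓ → 66824
vin=S12: ✓ → 83184
vin=S63: ✓ → 105296
year_sum = 58020 + 91560 + 4720 + 56160 + 238672 + 108481 + 134316 + 66824 + 83184 + 105296 = 947233
—
[year_sum2: year < 2004 OR mpg < 34]
vin=S85: ✓ → 58020
vin=S71: ✗
vin=S82: ✓ → 4720
vin=S84: ✓ → 56160
vin=S50: ✓ → 238672
vin=S68: ✓ → 172056
vin=S86: ✓ → 75325
vin=S52: ✗
vin=S20: ✗
vin=S15: ✓ → 66824
vin=S12: ✓ → 83184
vin=S63: ✓ → 105296
year_sum2 = 58020 + 4720 + 56160 + 238672 + 172056 + 75325 + 66824 + 83184 + 105296 = 860257

year_sum=947233, year_sum2=860257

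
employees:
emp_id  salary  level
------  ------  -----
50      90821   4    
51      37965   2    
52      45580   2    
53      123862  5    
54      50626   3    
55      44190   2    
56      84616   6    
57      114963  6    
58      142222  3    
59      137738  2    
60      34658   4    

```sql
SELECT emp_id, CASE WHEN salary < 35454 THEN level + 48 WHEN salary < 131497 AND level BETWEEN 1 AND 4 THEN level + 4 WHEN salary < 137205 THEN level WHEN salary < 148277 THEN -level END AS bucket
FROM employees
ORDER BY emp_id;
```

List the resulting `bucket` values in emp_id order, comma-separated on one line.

8, 6, 6, 5, 7, 6, 6, 6, -3, -2, 52

emp_id=50: salary < 131497 AND level BETWEEN 1 AND 4 → 8
emp_id=51: salary < 131497 AND level BETWEEN 1 AND 4 → 6
emp_id=52: salary < 131497 AND level BETWEEN 1 AND 4 → 6
emp_id=53: salary < 137205 → 5
emp_id=54: salary < 131497 AND level BETWEEN 1 AND 4 → 7
emp_id=55: salary < 131497 AND level BETWEEN 1 AND 4 → 6
emp_id=56: salary < 137205 → 6
emp_id=57: salary < 137205 → 6
emp_id=58: salary < 148277 → -3
emp_id=59: salary < 148277 → -2
emp_id=60: salary < 35454 → 52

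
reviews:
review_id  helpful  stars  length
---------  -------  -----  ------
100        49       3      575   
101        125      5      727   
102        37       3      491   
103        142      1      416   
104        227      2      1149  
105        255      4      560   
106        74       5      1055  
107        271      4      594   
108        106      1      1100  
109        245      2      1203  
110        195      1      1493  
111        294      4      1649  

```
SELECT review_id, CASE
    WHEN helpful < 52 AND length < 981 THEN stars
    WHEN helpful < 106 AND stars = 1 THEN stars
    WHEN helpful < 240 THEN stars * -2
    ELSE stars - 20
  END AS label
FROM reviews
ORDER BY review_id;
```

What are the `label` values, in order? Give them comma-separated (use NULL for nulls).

3, -10, 3, -2, -4, -16, -10, -16, -2, -18, -2, -16

review_id=100: helpful < 52 AND length < 981 → 3
review_id=101: helpful < 240 → -10
review_id=102: helpful < 52 AND length < 981 → 3
review_id=103: helpful < 240 → -2
review_id=104: helpful < 240 → -4
review_id=105: ELSE → -16
review_id=106: helpful < 240 → -10
review_id=107: ELSE → -16
review_id=108: helpful < 240 → -2
review_id=109: ELSE → -18
review_id=110: helpful < 240 → -2
review_id=111: ELSE → -16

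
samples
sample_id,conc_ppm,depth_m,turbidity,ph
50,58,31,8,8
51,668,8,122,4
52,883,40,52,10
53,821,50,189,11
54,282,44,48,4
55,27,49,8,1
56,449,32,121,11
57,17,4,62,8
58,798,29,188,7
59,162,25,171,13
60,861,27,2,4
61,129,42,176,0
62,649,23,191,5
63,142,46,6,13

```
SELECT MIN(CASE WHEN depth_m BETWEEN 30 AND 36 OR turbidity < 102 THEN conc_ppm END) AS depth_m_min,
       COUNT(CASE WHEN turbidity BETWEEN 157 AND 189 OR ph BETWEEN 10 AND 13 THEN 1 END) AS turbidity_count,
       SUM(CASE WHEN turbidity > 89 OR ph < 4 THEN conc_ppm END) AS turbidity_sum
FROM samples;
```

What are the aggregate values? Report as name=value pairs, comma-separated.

[depth_m_min: depth_m BETWEEN 30 AND 36 OR turbidity < 102]
sample_id=50: ✓ → 58
sample_id=51: ✗
sample_id=52: ✓ → 883
sample_id=53: ✗
sample_id=54: ✓ → 282
sample_id=55: ✓ → 27
sample_id=56: ✓ → 449
sample_id=57: ✓ → 17
sample_id=58: ✗
sample_id=59: ✗
sample_id=60: ✓ → 861
sample_id=61: ✗
sample_id=62: ✗
sample_id=63: ✓ → 142
depth_m_min = MIN(58, 883, 282, 27, 449, 17, 861, 142) = 17
—
[turbidity_count: turbidity BETWEEN 157 AND 189 OR ph BETWEEN 10 AND 13]
sample_id=50: ✗
sample_id=51: ✗
sample_id=52: ✓ → 1
sample_id=53: ✓ → 1
sample_id=54: ✗
sample_id=55: ✗
sample_id=56: ✓ → 1
sample_id=57: ✗
sample_id=58: ✓ → 1
sample_id=59: ✓ → 1
sample_id=60: ✗
sample_id=61: ✓ → 1
sample_id=62: ✗
sample_id=63: ✓ → 1
turbidity_count = COUNT(1, 1, 1, 1, 1, 1, 1) = 7
—
[turbidity_sum: turbidity > 89 OR ph < 4]
sample_id=50: ✗
sample_id=51: ✓ → 668
sample_id=52: ✗
sample_id=53: ✓ → 821
sample_id=54: ✗
sample_id=55: ✓ → 27
sample_id=56: ✓ → 449
sample_id=57: ✗
sample_id=58: ✓ → 798
sample_id=59: ✓ → 162
sample_id=60: ✗
sample_id=61: ✓ → 129
sample_id=62: ✓ → 649
sample_id=63: ✗
turbidity_sum = 668 + 821 + 27 + 449 + 798 + 162 + 129 + 649 = 3703

depth_m_min=17, turbidity_count=7, turbidity_sum=3703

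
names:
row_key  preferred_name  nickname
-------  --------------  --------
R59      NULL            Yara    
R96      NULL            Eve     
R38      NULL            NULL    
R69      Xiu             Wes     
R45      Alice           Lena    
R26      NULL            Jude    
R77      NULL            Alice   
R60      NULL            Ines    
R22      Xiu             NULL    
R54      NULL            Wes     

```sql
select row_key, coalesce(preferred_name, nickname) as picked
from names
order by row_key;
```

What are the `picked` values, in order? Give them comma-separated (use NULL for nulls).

Xiu, Jude, NULL, Alice, Wes, Yara, Ines, Xiu, Alice, Eve

row_key=R22: preferred_name=Xiu → Xiu
row_key=R26: preferred_name=NULL, nickname=Jude → Jude
row_key=R38: preferred_name=NULL, nickname=NULL (all NULL) → NULL
row_key=R45: preferred_name=Alice → Alice
row_key=R54: preferred_name=NULL, nickname=Wes → Wes
row_key=R59: preferred_name=NULL, nickname=Yara → Yara
row_key=R60: preferred_name=NULL, nickname=Ines → Ines
row_key=R69: preferred_name=Xiu → Xiu
row_key=R77: preferred_name=NULL, nickname=Alice → Alice
row_key=R96: preferred_name=NULL, nickname=Eve → Eve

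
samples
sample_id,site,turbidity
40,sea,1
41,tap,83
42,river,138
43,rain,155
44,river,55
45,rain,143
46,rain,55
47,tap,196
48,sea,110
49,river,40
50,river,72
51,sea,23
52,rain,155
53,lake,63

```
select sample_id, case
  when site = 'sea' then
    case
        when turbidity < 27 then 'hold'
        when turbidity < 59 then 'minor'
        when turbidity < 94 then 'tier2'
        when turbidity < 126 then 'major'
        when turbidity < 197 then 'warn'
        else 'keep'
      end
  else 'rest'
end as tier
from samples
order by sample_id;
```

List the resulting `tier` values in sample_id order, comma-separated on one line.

hold, rest, rest, rest, rest, rest, rest, rest, major, rest, rest, hold, rest, rest

sample_id=40: site='sea' → inner[turbidity < 27] → hold
sample_id=41: site='tap' → outer ELSE → rest
sample_id=42: site='river' → outer ELSE → rest
sample_id=43: site='rain' → outer ELSE → rest
sample_id=44: site='river' → outer ELSE → rest
sample_id=45: site='rain' → outer ELSE → rest
sample_id=46: site='rain' → outer ELSE → rest
sample_id=47: site='tap' → outer ELSE → rest
sample_id=48: site='sea' → inner[turbidity < 126] → major
sample_id=49: site='river' → outer ELSE → rest
sample_id=50: site='river' → outer ELSE → rest
sample_id=51: site='sea' → inner[turbidity < 27] → hold
sample_id=52: site='rain' → outer ELSE → rest
sample_id=53: site='lake' → outer ELSE → rest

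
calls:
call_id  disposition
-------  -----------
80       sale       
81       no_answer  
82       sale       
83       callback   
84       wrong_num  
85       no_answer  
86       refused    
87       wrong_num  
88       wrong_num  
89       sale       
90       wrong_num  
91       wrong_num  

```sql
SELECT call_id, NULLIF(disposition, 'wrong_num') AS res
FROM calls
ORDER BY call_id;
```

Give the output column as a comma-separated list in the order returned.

call_id=80: disposition=sale vs wrong_num: differ → sale
call_id=81: disposition=no_answer vs wrong_num: differ → no_answer
call_id=82: disposition=sale vs wrong_num: differ → sale
call_id=83: disposition=callback vs wrong_num: differ → callback
call_id=84: disposition=wrong_num vs wrong_num: equal → NULL
call_id=85: disposition=no_answer vs wrong_num: differ → no_answer
call_id=86: disposition=refused vs wrong_num: differ → refused
call_id=87: disposition=wrong_num vs wrong_num: equal → NULL
call_id=88: disposition=wrong_num vs wrong_num: equal → NULL
call_id=89: disposition=sale vs wrong_num: differ → sale
call_id=90: disposition=wrong_num vs wrong_num: equal → NULL
call_id=91: disposition=wrong_num vs wrong_num: equal → NULL

sale, no_answer, sale, callback, NULL, no_answer, refused, NULL, NULL, sale, NULL, NULL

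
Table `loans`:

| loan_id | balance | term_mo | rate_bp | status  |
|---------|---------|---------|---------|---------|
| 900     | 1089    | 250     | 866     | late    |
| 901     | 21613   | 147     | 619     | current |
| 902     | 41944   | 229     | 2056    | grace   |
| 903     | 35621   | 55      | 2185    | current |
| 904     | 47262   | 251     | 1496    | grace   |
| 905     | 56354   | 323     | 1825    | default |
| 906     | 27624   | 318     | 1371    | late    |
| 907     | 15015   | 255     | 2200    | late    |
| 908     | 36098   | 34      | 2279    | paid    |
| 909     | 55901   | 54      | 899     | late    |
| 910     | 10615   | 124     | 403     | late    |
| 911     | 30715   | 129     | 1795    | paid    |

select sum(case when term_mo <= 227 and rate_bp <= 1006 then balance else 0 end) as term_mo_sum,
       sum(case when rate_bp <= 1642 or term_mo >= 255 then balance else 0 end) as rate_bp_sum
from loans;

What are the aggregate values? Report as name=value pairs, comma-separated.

[term_mo_sum: term_mo <= 227 and rate_bp <= 1006]
loan_id=900: ✗
loan_id=901: ✓ → 21613
loan_id=902: ✗
loan_id=903: ✗
loan_id=904: ✗
loan_id=905: ✗
loan_id=906: ✗
loan_id=907: ✗
loan_id=908: ✗
loan_id=909: ✓ → 55901
loan_id=910: ✓ → 10615
loan_id=911: ✗
term_mo_sum = 21613 + 55901 + 10615 = 88129
—
[rate_bp_sum: rate_bp <= 1642 or term_mo >= 255]
loan_id=900: ✓ → 1089
loan_id=901: ✓ → 21613
loan_id=902: ✗
loan_id=903: ✗
loan_id=904: ✓ → 47262
loan_id=905: ✓ → 56354
loan_id=906: ✓ → 27624
loan_id=907: ✓ → 15015
loan_id=908: ✗
loan_id=909: ✓ → 55901
loan_id=910: ✓ → 10615
loan_id=911: ✗
rate_bp_sum = 1089 + 21613 + 47262 + 56354 + 27624 + 15015 + 55901 + 10615 = 235473

term_mo_sum=88129, rate_bp_sum=235473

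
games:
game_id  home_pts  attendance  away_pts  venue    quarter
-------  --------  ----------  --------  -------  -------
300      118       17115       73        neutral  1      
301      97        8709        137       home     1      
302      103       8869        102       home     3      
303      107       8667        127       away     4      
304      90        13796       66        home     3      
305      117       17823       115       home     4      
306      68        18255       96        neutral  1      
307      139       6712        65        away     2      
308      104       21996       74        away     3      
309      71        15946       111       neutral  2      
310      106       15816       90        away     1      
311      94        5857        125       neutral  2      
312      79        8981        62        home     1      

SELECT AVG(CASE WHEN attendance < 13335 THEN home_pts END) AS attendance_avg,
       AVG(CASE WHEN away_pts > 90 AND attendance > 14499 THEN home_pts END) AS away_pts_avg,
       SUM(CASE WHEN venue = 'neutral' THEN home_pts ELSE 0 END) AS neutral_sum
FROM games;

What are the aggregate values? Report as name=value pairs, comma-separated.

[attendance_avg: attendance < 13335]
game_id=300: ✗
game_id=301: ✓ → 97
game_id=302: ✓ → 103
game_id=303: ✓ → 107
game_id=304: ✗
game_id=305: ✗
game_id=306: ✗
game_id=307: ✓ → 139
game_id=308: ✗
game_id=309: ✗
game_id=310: ✗
game_id=311: ✓ → 94
game_id=312: ✓ → 79
attendance_avg = (97 + 103 + 107 + 139 + 94 + 79) / 6 = 103.1666666667
—
[away_pts_avg: away_pts > 90 AND attendance > 14499]
game_id=300: ✗
game_id=301: ✗
game_id=302: ✗
game_id=303: ✗
game_id=304: ✗
game_id=305: ✓ → 117
game_id=306: ✓ → 68
game_id=307: ✗
game_id=308: ✗
game_id=309: ✓ → 71
game_id=310: ✗
game_id=311: ✗
game_id=312: ✗
away_pts_avg = (117 + 68 + 71) / 3 = 85.3333333333
—
[neutral_sum: venue = 'neutral']
game_id=300: ✓ → 118
game_id=301: ✗
game_id=302: ✗
game_id=303: ✗
game_id=304: ✗
game_id=305: ✗
game_id=306: ✓ → 68
game_id=307: ✗
game_id=308: ✗
game_id=309: ✓ → 71
game_id=310: ✗
game_id=311: ✓ → 94
game_id=312: ✗
neutral_sum = 118 + 68 + 71 + 94 = 351

attendance_avg=103.1666666667, away_pts_avg=85.3333333333, neutral_sum=351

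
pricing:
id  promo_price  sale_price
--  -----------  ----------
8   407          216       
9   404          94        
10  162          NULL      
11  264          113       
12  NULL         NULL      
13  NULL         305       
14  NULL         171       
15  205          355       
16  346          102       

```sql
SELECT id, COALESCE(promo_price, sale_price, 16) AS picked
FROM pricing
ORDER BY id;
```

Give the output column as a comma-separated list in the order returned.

407, 404, 162, 264, 16, 305, 171, 205, 346

id=8: promo_price=407 → 407
id=9: promo_price=404 → 404
id=10: promo_price=162 → 162
id=11: promo_price=264 → 264
id=12: promo_price=NULL, sale_price=NULL, → literal 16 → 16
id=13: promo_price=NULL, sale_price=305 → 305
id=14: promo_price=NULL, sale_price=171 → 171
id=15: promo_price=205 → 205
id=16: promo_price=346 → 346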